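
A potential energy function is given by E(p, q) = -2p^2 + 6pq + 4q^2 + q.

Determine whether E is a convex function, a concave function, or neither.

E is quadratic, so its Hessian is the constant matrix H = [[-4, 6], [6, 8]].
det(H) = -68, tr(H) = 4.
det(H) < 0, so H is indefinite: neither convex nor concave.

neither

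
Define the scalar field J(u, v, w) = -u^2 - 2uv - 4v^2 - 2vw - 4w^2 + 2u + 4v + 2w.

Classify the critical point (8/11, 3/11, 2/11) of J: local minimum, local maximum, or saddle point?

The Hessian is constant: H = [[-2, -2, 0], [-2, -8, -2], [0, -2, -8]].
Leading principal minors: Δ₁ = -2, Δ₂ = 12, Δ₃ = -88.
The minors alternate sign starting negative (−, +, −), so H is negative definite: a local maximum.

local maximum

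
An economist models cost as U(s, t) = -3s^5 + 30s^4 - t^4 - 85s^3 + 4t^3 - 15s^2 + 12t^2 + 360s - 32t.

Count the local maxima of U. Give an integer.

U separates as a function of s plus a function of t, so ∇U=0 decouples.
∂U/∂s = -15(s - 4)(s - 3)(s - 2)(s + 1) = 0 at s ∈ {-1, 2, 3, 4}; ∂U/∂t = -4(t - 4)(t - 1)(t + 2) = 0 at t ∈ {-2, 1, 4}.
The Hessian is diagonal: diag(U_ss, U_tt). Second derivatives: U_ss(-1)=900, U_ss(2)=-90, U_ss(3)=60, U_ss(4)=-150; U_tt(-2)=-72, U_tt(1)=36, U_tt(4)=-72.
Local maxima occur where both diagonal entries negative: (2, -2), (2, 4), (4, -2), (4, 4). Count: 4.

4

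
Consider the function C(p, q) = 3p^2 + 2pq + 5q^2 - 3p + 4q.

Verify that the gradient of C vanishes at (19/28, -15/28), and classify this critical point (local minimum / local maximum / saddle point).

local minimum

∇C = (6p + 2q - 3, 2p + 10q + 4); substituting (19/28, -15/28) gives ∇C = (0, 0), so (19/28, -15/28) is indeed a critical point.
The Hessian of C is constant: H = [[6, 2], [2, 10]].
det(H) = 6·10 − 2² = 56.
det(H) > 0 and tr(H) = 16 > 0, so H is positive definite and the point is a local minimum.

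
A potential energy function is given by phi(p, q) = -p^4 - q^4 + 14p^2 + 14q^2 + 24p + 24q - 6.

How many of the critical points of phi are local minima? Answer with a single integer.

1

phi separates as a function of p plus a function of q, so ∇phi=0 decouples.
∂phi/∂p = -4(p - 3)(p + 1)(p + 2) = 0 at p ∈ {-2, -1, 3}; ∂phi/∂q = -4(q - 3)(q + 1)(q + 2) = 0 at q ∈ {-2, -1, 3}.
The Hessian is diagonal: diag(phi_pp, phi_qq). Second derivatives: phi_pp(-2)=-20, phi_pp(-1)=16, phi_pp(3)=-80; phi_qq(-2)=-20, phi_qq(-1)=16, phi_qq(3)=-80.
Local minima occur where both diagonal entries positive: (-1, -1). Count: 1.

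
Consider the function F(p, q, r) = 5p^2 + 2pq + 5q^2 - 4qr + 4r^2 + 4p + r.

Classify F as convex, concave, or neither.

F is quadratic, so its Hessian is the constant matrix H = [[10, 2, 0], [2, 10, -4], [0, -4, 8]].
Leading principal minors: 10, 96, 608.
All positive ⇒ H ≻ 0 ⇒ convex.

convex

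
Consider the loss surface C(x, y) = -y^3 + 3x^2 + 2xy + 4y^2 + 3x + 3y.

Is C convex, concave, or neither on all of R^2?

The term -y^3 is cubic, so the Hessian is not constant.
∂²C/∂y² = -6y + 8, which takes both signs as y varies (negative for sufficiently large y). A diagonal entry of the Hessian changing sign means the Hessian is neither positive- nor negative-semidefinite on all of R^2.

neither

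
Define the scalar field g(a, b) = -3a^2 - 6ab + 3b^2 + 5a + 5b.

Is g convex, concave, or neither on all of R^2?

neither

g is quadratic, so its Hessian is the constant matrix H = [[-6, -6], [-6, 6]].
det(H) = -72, tr(H) = 0.
det(H) < 0, so H is indefinite: neither convex nor concave.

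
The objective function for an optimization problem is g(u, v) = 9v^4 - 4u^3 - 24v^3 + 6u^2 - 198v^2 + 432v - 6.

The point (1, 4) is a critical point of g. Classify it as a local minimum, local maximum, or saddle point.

saddle point

The mixed partial ∂²g/∂u∂v is 0, so the Hessian at any point is diag(g_uu, g_vv) = diag(12(-2u + 1), 36(3v^2 - 4v - 11)).
At (1, 4): H = diag(-12, 756).
The eigenvalues have opposite signs, so H is indefinite: a saddle point.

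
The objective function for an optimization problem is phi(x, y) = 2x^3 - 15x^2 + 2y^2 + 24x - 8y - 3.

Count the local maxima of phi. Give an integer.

phi separates as a function of x plus a function of y, so ∇phi=0 decouples.
∂phi/∂x = 6(x - 4)(x - 1) = 0 at x ∈ {1, 4}; ∂phi/∂y = 4(y - 2) = 0 at y ∈ {2}.
The Hessian is diagonal: diag(phi_xx, phi_yy). Second derivatives: phi_xx(1)=-18, phi_xx(4)=18; phi_yy(2)=4.
Local maxima occur where both diagonal entries negative: none. Count: 0.

0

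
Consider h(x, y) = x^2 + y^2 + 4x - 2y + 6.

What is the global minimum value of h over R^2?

h(x,y) separates as P(x) + Q(y) + 6, so its minimum is min P + min Q + 6.
P'(x) = 2x + 4 vanishes at x ∈ {-2}; Q'(y) = 2y - 2 vanishes at y ∈ {1}.
Local minima of P (where P''>0): P(-2)=-4. Local minima of Q: Q(1)=-1.
So the global minimum of h is P(-2) + Q(1) + 6 = -4 − 1 + 6 = 1, attained at (-2, 1).

1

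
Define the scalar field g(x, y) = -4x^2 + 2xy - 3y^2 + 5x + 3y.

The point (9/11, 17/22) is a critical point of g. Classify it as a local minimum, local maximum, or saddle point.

The Hessian of g is constant: H = [[-8, 2], [2, -6]].
det(H) = (-8)·(-6) − 2² = 44.
det(H) > 0 and tr(H) = -14 < 0, so H is negative definite and the point is a local maximum.

local maximum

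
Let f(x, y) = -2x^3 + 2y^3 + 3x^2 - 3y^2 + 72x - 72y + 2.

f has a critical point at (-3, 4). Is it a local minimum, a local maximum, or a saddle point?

The mixed partial ∂²f/∂x∂y is 0, so the Hessian at any point is diag(f_xx, f_yy) = diag(6(-2x + 1), 6(2y - 1)).
At (-3, 4): H = diag(42, 42).
Both eigenvalues are positive, so H is positive definite: a local minimum.

local minimum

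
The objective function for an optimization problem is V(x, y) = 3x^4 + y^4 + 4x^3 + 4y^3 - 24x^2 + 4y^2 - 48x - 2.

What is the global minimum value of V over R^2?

-114

V(x,y) separates as P(x) + Q(y) − 2, so its minimum is min P + min Q − 2.
P'(x) = 12(x - 2)(x + 1)(x + 2) vanishes at x ∈ {-2, -1, 2}; Q'(y) = 4y(y + 1)(y + 2) vanishes at y ∈ {-2, -1, 0}.
Local minima of P (where P''>0): P(-2)=16, P(2)=-112. Local minima of Q: Q(-2)=0, Q(0)=0.
So the global minimum of V is P(2) + Q(-2) − 2 = -112 + 0 − 2 = -114, attained at (2, -2).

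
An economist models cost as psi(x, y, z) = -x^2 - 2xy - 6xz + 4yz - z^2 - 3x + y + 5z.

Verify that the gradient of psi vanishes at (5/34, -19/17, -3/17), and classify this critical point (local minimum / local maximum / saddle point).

saddle point

∇psi = (-2x - 2y - 6z - 3, -2x + 4z + 1, -6x + 4y - 2z + 5); substituting (5/34, -19/17, -3/17) gives ∇psi = (0, 0, 0), so (5/34, -19/17, -3/17) is indeed a critical point.
The Hessian is constant: H = [[-2, -2, -6], [-2, 0, 4], [-6, 4, -2]].
Leading principal minors: Δ₁ = -2, Δ₂ = -4, Δ₃ = 136.
The minors fit neither the all-positive nor the alternating-sign pattern, so H is indefinite: a saddle point.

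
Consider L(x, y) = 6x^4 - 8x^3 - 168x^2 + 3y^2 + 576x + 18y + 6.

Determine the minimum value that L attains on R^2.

-2965

L(x,y) separates as P(x) + Q(y) + 6, so its minimum is min P + min Q + 6.
P'(x) = 24(x - 3)(x - 2)(x + 4) vanishes at x ∈ {-4, 2, 3}; Q'(y) = 6y + 18 vanishes at y ∈ {-3}.
Local minima of P (where P''>0): P(-4)=-2944, P(3)=486. Local minima of Q: Q(-3)=-27.
So the global minimum of L is P(-4) + Q(-3) + 6 = -2944 − 27 + 6 = -2965, attained at (-4, -3).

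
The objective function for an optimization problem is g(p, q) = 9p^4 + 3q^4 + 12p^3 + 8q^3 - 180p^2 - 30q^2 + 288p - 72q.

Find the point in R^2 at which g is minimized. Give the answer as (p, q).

(-4, 2)

g(p,q) separates as A(p) + B(q), so its minimum is min A + min B.
A'(p) = 36(p - 2)(p - 1)(p + 4) vanishes at p ∈ {-4, 1, 2}; B'(q) = 12(q - 2)(q + 1)(q + 3) vanishes at q ∈ {-3, -1, 2}.
Local minima of A (where A''>0): A(-4)=-2496, A(2)=96. Local minima of B: B(-3)=-27, B(2)=-152.
So the global minimum of g is A(-4) + B(2) = -2496 − 152 = -2648, attained at (-4, 2).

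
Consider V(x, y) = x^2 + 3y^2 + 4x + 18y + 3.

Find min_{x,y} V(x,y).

V(x,y) separates as P(x) + Q(y) + 3, so its minimum is min P + min Q + 3.
P'(x) = 2x + 4 vanishes at x ∈ {-2}; Q'(y) = 6y + 18 vanishes at y ∈ {-3}.
Local minima of P (where P''>0): P(-2)=-4. Local minima of Q: Q(-3)=-27.
So the global minimum of V is P(-2) + Q(-3) + 3 = -4 − 27 + 3 = -28, attained at (-2, -3).

-28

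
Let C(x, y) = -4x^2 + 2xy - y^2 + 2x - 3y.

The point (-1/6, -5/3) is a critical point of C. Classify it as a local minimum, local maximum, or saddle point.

local maximum

The Hessian of C is constant: H = [[-8, 2], [2, -2]].
det(H) = (-8)·(-2) − 2² = 12.
det(H) > 0 and tr(H) = -10 < 0, so H is negative definite and the point is a local maximum.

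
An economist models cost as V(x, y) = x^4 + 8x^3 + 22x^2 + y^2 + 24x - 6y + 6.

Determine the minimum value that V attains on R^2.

-12

V(x,y) separates as P(x) + Q(y) + 6, so its minimum is min P + min Q + 6.
P'(x) = 4(x + 1)(x + 2)(x + 3) vanishes at x ∈ {-3, -2, -1}; Q'(y) = 2y - 6 vanishes at y ∈ {3}.
Local minima of P (where P''>0): P(-3)=-9, P(-1)=-9. Local minima of Q: Q(3)=-9.
So the global minimum of V is P(-3) + Q(3) + 6 = -9 − 9 + 6 = -12, attained at (-3, 3).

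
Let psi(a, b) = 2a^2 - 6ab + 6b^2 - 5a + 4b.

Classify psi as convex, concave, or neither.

convex

psi is quadratic, so its Hessian is the constant matrix H = [[4, -6], [-6, 12]].
det(H) = 12, tr(H) = 16.
det(H) > 0 and tr(H) > 0, so H is positive definite everywhere: convex.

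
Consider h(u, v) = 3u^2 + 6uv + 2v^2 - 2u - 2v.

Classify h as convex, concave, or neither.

neither

h is quadratic, so its Hessian is the constant matrix H = [[6, 6], [6, 4]].
det(H) = -12, tr(H) = 10.
det(H) < 0, so H is indefinite: neither convex nor concave.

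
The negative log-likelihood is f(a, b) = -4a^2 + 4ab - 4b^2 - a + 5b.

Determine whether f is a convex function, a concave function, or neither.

f is quadratic, so its Hessian is the constant matrix H = [[-8, 4], [4, -8]].
det(H) = 48, tr(H) = -16.
det(H) > 0 and tr(H) < 0, so H is negative definite everywhere: concave.

concave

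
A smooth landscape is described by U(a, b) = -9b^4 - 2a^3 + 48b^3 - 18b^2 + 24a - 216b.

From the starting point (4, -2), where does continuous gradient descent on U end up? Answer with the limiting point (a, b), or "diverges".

U is separable, so gradient descent decouples: a follows -∂U/∂a, b follows -∂U/∂b.
∂U/∂a = -6(a - 2)(a + 2); at a=4 this is -72, so a increases.
∂U/∂b = -36(b - 3)(b - 2)(b + 1); at b=-2 this is 720, so b decreases.
The a-coordinate has no critical point in that direction and runs off to infinity.

diverges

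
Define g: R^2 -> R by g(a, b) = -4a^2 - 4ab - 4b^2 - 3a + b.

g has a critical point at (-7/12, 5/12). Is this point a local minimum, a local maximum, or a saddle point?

The Hessian of g is constant: H = [[-8, -4], [-4, -8]].
det(H) = (-8)·(-8) − (-4)² = 48.
det(H) > 0 and tr(H) = -16 < 0, so H is negative definite and the point is a local maximum.

local maximum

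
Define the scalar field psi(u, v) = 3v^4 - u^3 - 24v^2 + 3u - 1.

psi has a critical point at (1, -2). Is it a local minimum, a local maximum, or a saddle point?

The mixed partial ∂²psi/∂u∂v is 0, so the Hessian at any point is diag(psi_uu, psi_vv) = diag(-6u, 12(3v^2 - 4)).
At (1, -2): H = diag(-6, 96).
The eigenvalues have opposite signs, so H is indefinite: a saddle point.

saddle point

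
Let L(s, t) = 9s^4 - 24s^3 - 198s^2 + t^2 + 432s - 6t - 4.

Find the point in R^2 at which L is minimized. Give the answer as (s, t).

(-3, 3)

L(s,t) separates as P(s) + Q(t) − 4, so its minimum is min P + min Q − 4.
P'(s) = 36(s - 4)(s - 1)(s + 3) vanishes at s ∈ {-3, 1, 4}; Q'(t) = 2(t - 3) vanishes at t ∈ {3}.
Local minima of P (where P''>0): P(-3)=-1701, P(4)=-672. Local minima of Q: Q(3)=-9.
So the global minimum of L is P(-3) + Q(3) − 4 = -1701 − 9 − 4 = -1714, attained at (-3, 3).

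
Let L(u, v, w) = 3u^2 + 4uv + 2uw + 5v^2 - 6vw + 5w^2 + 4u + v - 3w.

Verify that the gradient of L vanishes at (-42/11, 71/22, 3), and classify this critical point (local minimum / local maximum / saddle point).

local minimum

∇L = (6u + 4v + 2w + 4, 4u + 10v - 6w + 1, 2u - 6v + 10w - 3); substituting (-42/11, 71/22, 3) gives ∇L = (0, 0, 0), so (-42/11, 71/22, 3) is indeed a critical point.
The Hessian is constant: H = [[6, 4, 2], [4, 10, -6], [2, -6, 10]].
Leading principal minors: Δ₁ = 6, Δ₂ = 44, Δ₃ = 88.
All leading minors are positive, so H is positive definite: a local minimum.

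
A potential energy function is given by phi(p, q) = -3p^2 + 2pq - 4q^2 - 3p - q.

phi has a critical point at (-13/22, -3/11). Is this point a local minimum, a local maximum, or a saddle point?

local maximum

The Hessian of phi is constant: H = [[-6, 2], [2, -8]].
det(H) = (-6)·(-8) − 2² = 44.
det(H) > 0 and tr(H) = -14 < 0, so H is negative definite and the point is a local maximum.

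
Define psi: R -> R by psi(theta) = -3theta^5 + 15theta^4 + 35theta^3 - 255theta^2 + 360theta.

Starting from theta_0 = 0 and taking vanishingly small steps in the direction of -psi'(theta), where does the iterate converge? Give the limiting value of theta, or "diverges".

psi'(theta) = -15(theta - 4)(theta - 2)(theta - 1)(theta + 3), so psi'(0) = 360.
Gradient descent moves in the -psi' direction, i.e. theta is decreasing.
The nearest critical point in that direction is theta = -3, where psi'' = 2100 > 0 (a local minimum). The iterate converges there.

-3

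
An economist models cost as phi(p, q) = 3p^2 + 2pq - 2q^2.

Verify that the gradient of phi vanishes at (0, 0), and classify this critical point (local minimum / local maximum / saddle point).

saddle point

∇phi = (6p + 2q, 2p - 4q); substituting (0, 0) gives ∇phi = (0, 0), so (0, 0) is indeed a critical point.
The Hessian of phi is constant: H = [[6, 2], [2, -4]].
det(H) = 6·(-4) − 2² = -28.
Since det(H) < 0, H is indefinite and the critical point is a saddle point.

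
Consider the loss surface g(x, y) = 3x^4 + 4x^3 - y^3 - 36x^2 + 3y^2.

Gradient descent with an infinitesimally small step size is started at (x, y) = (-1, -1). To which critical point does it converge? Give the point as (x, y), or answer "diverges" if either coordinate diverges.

(-3, 0)

g is separable, so gradient descent decouples: x follows -∂g/∂x, y follows -∂g/∂y.
∂g/∂x = 12x(x - 2)(x + 3); at x=-1 this is 72, so x decreases.
∂g/∂y = -3y(y - 2); at y=-1 this is -9, so y increases.
x converges to its nearest critical value -3 (a local min of the x-part); y converges to 0. The iterate converges to (-3, 0).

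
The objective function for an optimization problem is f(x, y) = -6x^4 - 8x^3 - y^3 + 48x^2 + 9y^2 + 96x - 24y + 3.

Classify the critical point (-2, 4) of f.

local maximum

The mixed partial ∂²f/∂x∂y is 0, so the Hessian at any point is diag(f_xx, f_yy) = diag(24(-3x^2 - 2x + 4), 6(-y + 3)).
At (-2, 4): H = diag(-96, -6).
Both eigenvalues are negative, so H is negative definite: a local maximum.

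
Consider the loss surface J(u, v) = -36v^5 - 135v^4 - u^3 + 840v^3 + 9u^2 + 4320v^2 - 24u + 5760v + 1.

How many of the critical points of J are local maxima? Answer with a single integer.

2

J separates as a function of u plus a function of v, so ∇J=0 decouples.
∂J/∂u = -3(u - 4)(u - 2) = 0 at u ∈ {2, 4}; ∂J/∂v = -180(v - 4)(v + 1)(v + 2)(v + 4) = 0 at v ∈ {-4, -2, -1, 4}.
The Hessian is diagonal: diag(J_uu, J_vv). Second derivatives: J_uu(2)=6, J_uu(4)=-6; J_vv(-4)=8640, J_vv(-2)=-2160, J_vv(-1)=2700, J_vv(4)=-43200.
Local maxima occur where both diagonal entries negative: (4, -2), (4, 4). Count: 2.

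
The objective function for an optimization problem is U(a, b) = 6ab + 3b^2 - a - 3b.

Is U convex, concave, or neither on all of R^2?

neither

U is quadratic, so its Hessian is the constant matrix H = [[0, 6], [6, 6]].
det(H) = -36, tr(H) = 6.
det(H) < 0, so H is indefinite: neither convex nor concave.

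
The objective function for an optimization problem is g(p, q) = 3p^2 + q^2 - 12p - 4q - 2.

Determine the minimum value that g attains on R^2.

-18

g(p,q) separates as A(p) + B(q) − 2, so its minimum is min A + min B − 2.
A'(p) = 6p - 12 vanishes at p ∈ {2}; B'(q) = 2q - 4 vanishes at q ∈ {2}.
Local minima of A (where A''>0): A(2)=-12. Local minima of B: B(2)=-4.
So the global minimum of g is A(2) + B(2) − 2 = -12 − 4 − 2 = -18, attained at (2, 2).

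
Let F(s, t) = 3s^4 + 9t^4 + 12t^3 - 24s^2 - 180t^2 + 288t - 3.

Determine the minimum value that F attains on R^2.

F(s,t) separates as P(s) + Q(t) − 3, so its minimum is min P + min Q − 3.
P'(s) = 12s(s - 2)(s + 2) vanishes at s ∈ {-2, 0, 2}; Q'(t) = 36(t - 2)(t - 1)(t + 4) vanishes at t ∈ {-4, 1, 2}.
Local minima of P (where P''>0): P(-2)=-48, P(2)=-48. Local minima of Q: Q(-4)=-2496, Q(2)=96.
So the global minimum of F is P(-2) + Q(-4) − 3 = -48 − 2496 − 3 = -2547, attained at (-2, -4).

-2547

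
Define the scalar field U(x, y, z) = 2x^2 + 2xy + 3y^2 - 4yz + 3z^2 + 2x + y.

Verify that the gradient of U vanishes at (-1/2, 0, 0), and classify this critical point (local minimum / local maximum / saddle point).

local minimum

∇U = (4x + 2y + 2, 2x + 6y - 4z + 1, -4y + 6z); substituting (-1/2, 0, 0) gives ∇U = (0, 0, 0), so (-1/2, 0, 0) is indeed a critical point.
The Hessian is constant: H = [[4, 2, 0], [2, 6, -4], [0, -4, 6]].
Leading principal minors: Δ₁ = 4, Δ₂ = 20, Δ₃ = 56.
All leading minors are positive, so H is positive definite: a local minimum.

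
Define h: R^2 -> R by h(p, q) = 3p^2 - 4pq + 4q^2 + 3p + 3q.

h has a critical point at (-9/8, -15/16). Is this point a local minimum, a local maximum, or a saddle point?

The Hessian of h is constant: H = [[6, -4], [-4, 8]].
det(H) = 6·8 − (-4)² = 32.
det(H) > 0 and tr(H) = 14 > 0, so H is positive definite and the point is a local minimum.

local minimum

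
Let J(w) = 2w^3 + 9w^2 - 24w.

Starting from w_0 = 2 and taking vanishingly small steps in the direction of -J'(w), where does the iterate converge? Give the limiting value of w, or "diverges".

1

J'(w) = 6(w - 1)(w + 4), so J'(2) = 36.
Gradient descent moves in the -J' direction, i.e. w is decreasing.
The nearest critical point in that direction is w = 1, where J'' = 30 > 0 (a local minimum). The iterate converges there.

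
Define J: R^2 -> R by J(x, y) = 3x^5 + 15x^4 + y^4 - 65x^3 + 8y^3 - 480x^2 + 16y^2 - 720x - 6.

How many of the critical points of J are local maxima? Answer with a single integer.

J separates as a function of x plus a function of y, so ∇J=0 decouples.
∂J/∂x = 15(x - 4)(x + 1)(x + 3)(x + 4) = 0 at x ∈ {-4, -3, -1, 4}; ∂J/∂y = 4y(y + 2)(y + 4) = 0 at y ∈ {-4, -2, 0}.
The Hessian is diagonal: diag(J_xx, J_yy). Second derivatives: J_xx(-4)=-360, J_xx(-3)=210, J_xx(-1)=-450, J_xx(4)=4200; J_yy(-4)=32, J_yy(-2)=-16, J_yy(0)=32.
Local maxima occur where both diagonal entries negative: (-4, -2), (-1, -2). Count: 2.

2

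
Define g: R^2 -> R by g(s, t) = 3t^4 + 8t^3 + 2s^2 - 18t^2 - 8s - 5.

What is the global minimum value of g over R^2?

g(s,t) separates as P(s) + Q(t) − 5, so its minimum is min P + min Q − 5.
P'(s) = 4s - 8 vanishes at s ∈ {2}; Q'(t) = 12t(t - 1)(t + 3) vanishes at t ∈ {-3, 0, 1}.
Local minima of P (where P''>0): P(2)=-8. Local minima of Q: Q(-3)=-135, Q(1)=-7.
So the global minimum of g is P(2) + Q(-3) − 5 = -8 − 135 − 5 = -148, attained at (2, -3).

-148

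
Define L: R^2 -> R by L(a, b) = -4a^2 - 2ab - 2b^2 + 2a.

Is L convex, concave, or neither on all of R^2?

concave

L is quadratic, so its Hessian is the constant matrix H = [[-8, -2], [-2, -4]].
det(H) = 28, tr(H) = -12.
det(H) > 0 and tr(H) < 0, so H is negative definite everywhere: concave.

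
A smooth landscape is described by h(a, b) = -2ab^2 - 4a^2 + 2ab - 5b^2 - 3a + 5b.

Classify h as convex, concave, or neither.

The term -2ab^2 is cubic, so the Hessian is not constant.
∂²h/∂b² = -4a - 10, which takes both signs as a varies (negative for sufficiently large a). A diagonal entry of the Hessian changing sign means the Hessian is neither positive- nor negative-semidefinite on all of R^2.

neither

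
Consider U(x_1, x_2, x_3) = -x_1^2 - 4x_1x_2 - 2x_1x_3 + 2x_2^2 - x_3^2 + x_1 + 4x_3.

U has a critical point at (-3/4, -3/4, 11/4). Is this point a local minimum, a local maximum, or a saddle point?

The Hessian is constant: H = [[-2, -4, -2], [-4, 4, 0], [-2, 0, -2]].
Leading principal minors: Δ₁ = -2, Δ₂ = -24, Δ₃ = 32.
The minors fit neither the all-positive nor the alternating-sign pattern, so H is indefinite: a saddle point.

saddle point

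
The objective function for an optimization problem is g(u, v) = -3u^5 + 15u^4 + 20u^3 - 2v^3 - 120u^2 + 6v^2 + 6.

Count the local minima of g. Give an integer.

2

g separates as a function of u plus a function of v, so ∇g=0 decouples.
∂g/∂u = -15u(u - 4)(u - 2)(u + 2) = 0 at u ∈ {-2, 0, 2, 4}; ∂g/∂v = -6v(v - 2) = 0 at v ∈ {0, 2}.
The Hessian is diagonal: diag(g_uu, g_vv). Second derivatives: g_uu(-2)=720, g_uu(0)=-240, g_uu(2)=240, g_uu(4)=-720; g_vv(0)=12, g_vv(2)=-12.
Local minima occur where both diagonal entries positive: (-2, 0), (2, 0). Count: 2.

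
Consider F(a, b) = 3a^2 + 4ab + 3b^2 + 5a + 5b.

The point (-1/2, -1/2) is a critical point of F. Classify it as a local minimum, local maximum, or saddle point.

The Hessian of F is constant: H = [[6, 4], [4, 6]].
det(H) = 6·6 − 4² = 20.
det(H) > 0 and tr(H) = 12 > 0, so H is positive definite and the point is a local minimum.

local minimum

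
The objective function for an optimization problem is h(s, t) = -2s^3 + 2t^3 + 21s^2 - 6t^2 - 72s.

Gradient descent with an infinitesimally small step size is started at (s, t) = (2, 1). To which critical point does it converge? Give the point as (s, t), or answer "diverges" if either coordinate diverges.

h is separable, so gradient descent decouples: s follows -∂h/∂s, t follows -∂h/∂t.
∂h/∂s = -6(s - 4)(s - 3); at s=2 this is -12, so s increases.
∂h/∂t = 6t(t - 2); at t=1 this is -6, so t increases.
s converges to its nearest critical value 3 (a local min of the s-part); t converges to 2. The iterate converges to (3, 2).

(3, 2)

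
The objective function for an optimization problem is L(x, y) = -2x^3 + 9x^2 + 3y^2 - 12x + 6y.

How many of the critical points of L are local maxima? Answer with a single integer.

L separates as a function of x plus a function of y, so ∇L=0 decouples.
∂L/∂x = -6(x - 2)(x - 1) = 0 at x ∈ {1, 2}; ∂L/∂y = 6(y + 1) = 0 at y ∈ {-1}.
The Hessian is diagonal: diag(L_xx, L_yy). Second derivatives: L_xx(1)=6, L_xx(2)=-6; L_yy(-1)=6.
Local maxima occur where both diagonal entries negative: none. Count: 0.

0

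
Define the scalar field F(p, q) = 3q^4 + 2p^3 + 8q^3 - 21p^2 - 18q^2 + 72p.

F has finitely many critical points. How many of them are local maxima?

F separates as a function of p plus a function of q, so ∇F=0 decouples.
∂F/∂p = 6(p - 4)(p - 3) = 0 at p ∈ {3, 4}; ∂F/∂q = 12q(q - 1)(q + 3) = 0 at q ∈ {-3, 0, 1}.
The Hessian is diagonal: diag(F_pp, F_qq). Second derivatives: F_pp(3)=-6, F_pp(4)=6; F_qq(-3)=144, F_qq(0)=-36, F_qq(1)=48.
Local maxima occur where both diagonal entries negative: (3, 0). Count: 1.

1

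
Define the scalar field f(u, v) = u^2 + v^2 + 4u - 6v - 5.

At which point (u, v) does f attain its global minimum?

(-2, 3)

f(u,v) separates as P(u) + Q(v) − 5, so its minimum is min P + min Q − 5.
P'(u) = 2u + 4 vanishes at u ∈ {-2}; Q'(v) = 2v - 6 vanishes at v ∈ {3}.
Local minima of P (where P''>0): P(-2)=-4. Local minima of Q: Q(3)=-9.
So the global minimum of f is P(-2) + Q(3) − 5 = -4 − 9 − 5 = -18, attained at (-2, 3).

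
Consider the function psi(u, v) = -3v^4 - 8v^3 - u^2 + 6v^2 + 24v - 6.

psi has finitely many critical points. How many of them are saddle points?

1

psi separates as a function of u plus a function of v, so ∇psi=0 decouples.
∂psi/∂u = -2u = 0 at u ∈ {0}; ∂psi/∂v = -12(v - 1)(v + 1)(v + 2) = 0 at v ∈ {-2, -1, 1}.
The Hessian is diagonal: diag(psi_uu, psi_vv). Second derivatives: psi_uu(0)=-2; psi_vv(-2)=-36, psi_vv(-1)=24, psi_vv(1)=-72.
Saddle points occur where the two diagonal entries have opposite signs: (0, -1). Count: 1.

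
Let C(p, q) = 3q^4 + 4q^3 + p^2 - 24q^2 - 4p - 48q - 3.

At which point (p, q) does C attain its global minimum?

C(p,q) separates as A(p) + B(q) − 3, so its minimum is min A + min B − 3.
A'(p) = 2p - 4 vanishes at p ∈ {2}; B'(q) = 12(q - 2)(q + 1)(q + 2) vanishes at q ∈ {-2, -1, 2}.
Local minima of A (where A''>0): A(2)=-4. Local minima of B: B(-2)=16, B(2)=-112.
So the global minimum of C is A(2) + B(2) − 3 = -4 − 112 − 3 = -119, attained at (2, 2).

(2, 2)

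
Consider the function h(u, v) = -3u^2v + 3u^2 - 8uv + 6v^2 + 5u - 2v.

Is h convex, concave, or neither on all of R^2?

The term -3u^2v is cubic, so the Hessian is not constant.
∂²h/∂u² = -6v + 6, which takes both signs as v varies (negative for sufficiently large v). A diagonal entry of the Hessian changing sign means the Hessian is neither positive- nor negative-semidefinite on all of R^2.

neither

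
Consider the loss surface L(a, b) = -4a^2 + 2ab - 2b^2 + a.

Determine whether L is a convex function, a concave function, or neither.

L is quadratic, so its Hessian is the constant matrix H = [[-8, 2], [2, -4]].
det(H) = 28, tr(H) = -12.
det(H) > 0 and tr(H) < 0, so H is negative definite everywhere: concave.

concave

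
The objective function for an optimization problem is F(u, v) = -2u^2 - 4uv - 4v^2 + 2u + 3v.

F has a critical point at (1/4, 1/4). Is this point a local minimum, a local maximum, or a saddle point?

The Hessian of F is constant: H = [[-4, -4], [-4, -8]].
det(H) = (-4)·(-8) − (-4)² = 16.
det(H) > 0 and tr(H) = -12 < 0, so H is negative definite and the point is a local maximum.

local maximum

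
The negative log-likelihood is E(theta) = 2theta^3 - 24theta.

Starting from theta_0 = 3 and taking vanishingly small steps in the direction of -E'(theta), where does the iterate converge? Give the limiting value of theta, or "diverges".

E'(theta) = 6(theta - 2)(theta + 2), so E'(3) = 30.
Gradient descent moves in the -E' direction, i.e. theta is decreasing.
The nearest critical point in that direction is theta = 2, where E'' = 24 > 0 (a local minimum). The iterate converges there.

2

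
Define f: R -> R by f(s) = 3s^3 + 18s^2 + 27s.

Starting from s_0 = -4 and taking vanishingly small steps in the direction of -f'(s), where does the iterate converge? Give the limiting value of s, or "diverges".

f'(s) = 9(s + 1)(s + 3), so f'(-4) = 27.
Gradient descent moves in the -f' direction, i.e. s is decreasing.
There is no critical point below s=-4, and f' keeps the same sign, so the iterate runs off to −∞.

diverges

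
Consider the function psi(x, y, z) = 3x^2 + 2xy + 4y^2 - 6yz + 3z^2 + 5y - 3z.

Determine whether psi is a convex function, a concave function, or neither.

psi is quadratic, so its Hessian is the constant matrix H = [[6, 2, 0], [2, 8, -6], [0, -6, 6]].
Leading principal minors: 6, 44, 48.
All positive ⇒ H ≻ 0 ⇒ convex.

convex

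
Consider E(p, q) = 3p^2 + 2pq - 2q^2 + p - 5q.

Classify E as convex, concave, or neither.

E is quadratic, so its Hessian is the constant matrix H = [[6, 2], [2, -4]].
det(H) = -28, tr(H) = 2.
det(H) < 0, so H is indefinite: neither convex nor concave.

neither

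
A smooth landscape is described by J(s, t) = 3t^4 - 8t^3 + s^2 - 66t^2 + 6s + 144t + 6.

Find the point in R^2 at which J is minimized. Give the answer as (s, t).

J(s,t) separates as P(s) + Q(t) + 6, so its minimum is min P + min Q + 6.
P'(s) = 2s + 6 vanishes at s ∈ {-3}; Q'(t) = 12(t - 4)(t - 1)(t + 3) vanishes at t ∈ {-3, 1, 4}.
Local minima of P (where P''>0): P(-3)=-9. Local minima of Q: Q(-3)=-567, Q(4)=-224.
So the global minimum of J is P(-3) + Q(-3) + 6 = -9 − 567 + 6 = -570, attained at (-3, -3).

(-3, -3)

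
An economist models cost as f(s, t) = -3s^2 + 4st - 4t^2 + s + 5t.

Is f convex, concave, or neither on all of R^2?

concave

f is quadratic, so its Hessian is the constant matrix H = [[-6, 4], [4, -8]].
det(H) = 32, tr(H) = -14.
det(H) > 0 and tr(H) < 0, so H is negative definite everywhere: concave.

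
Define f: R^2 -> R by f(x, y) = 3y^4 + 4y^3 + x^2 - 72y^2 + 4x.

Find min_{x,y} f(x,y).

f(x,y) separates as P(x) + Q(y), so its minimum is min P + min Q.
P'(x) = 2x + 4 vanishes at x ∈ {-2}; Q'(y) = 12y(y - 3)(y + 4) vanishes at y ∈ {-4, 0, 3}.
Local minima of P (where P''>0): P(-2)=-4. Local minima of Q: Q(-4)=-640, Q(3)=-297.
So the global minimum of f is P(-2) + Q(-4) = -4 − 640 = -644, attained at (-2, -4).

-644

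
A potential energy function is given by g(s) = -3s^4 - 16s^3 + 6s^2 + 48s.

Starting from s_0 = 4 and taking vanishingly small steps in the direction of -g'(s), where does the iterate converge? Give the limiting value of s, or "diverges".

diverges

g'(s) = -12(s - 1)(s + 1)(s + 4), so g'(4) = -1440.
Gradient descent moves in the -g' direction, i.e. s is increasing.
There is no critical point above s=4, and g' keeps the same sign, so the iterate runs off to +∞.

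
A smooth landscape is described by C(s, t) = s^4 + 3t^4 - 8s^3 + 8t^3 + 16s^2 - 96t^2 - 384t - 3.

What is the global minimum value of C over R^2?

-1795

C(s,t) separates as P(s) + Q(t) − 3, so its minimum is min P + min Q − 3.
P'(s) = 4s(s - 4)(s - 2) vanishes at s ∈ {0, 2, 4}; Q'(t) = 12(t - 4)(t + 2)(t + 4) vanishes at t ∈ {-4, -2, 4}.
Local minima of P (where P''>0): P(0)=0, P(4)=0. Local minima of Q: Q(-4)=256, Q(4)=-1792.
So the global minimum of C is P(0) + Q(4) − 3 = 0 − 1792 − 3 = -1795, attained at (0, 4).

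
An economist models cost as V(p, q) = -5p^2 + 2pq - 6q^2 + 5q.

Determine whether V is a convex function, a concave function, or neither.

concave

V is quadratic, so its Hessian is the constant matrix H = [[-10, 2], [2, -12]].
det(H) = 116, tr(H) = -22.
det(H) > 0 and tr(H) < 0, so H is negative definite everywhere: concave.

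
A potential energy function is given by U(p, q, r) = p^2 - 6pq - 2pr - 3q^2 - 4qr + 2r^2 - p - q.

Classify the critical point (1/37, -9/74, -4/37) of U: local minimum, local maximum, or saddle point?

The Hessian is constant: H = [[2, -6, -2], [-6, -6, -4], [-2, -4, 4]].
Leading principal minors: Δ₁ = 2, Δ₂ = -48, Δ₃ = -296.
The minors fit neither the all-positive nor the alternating-sign pattern, so H is indefinite: a saddle point.

saddle point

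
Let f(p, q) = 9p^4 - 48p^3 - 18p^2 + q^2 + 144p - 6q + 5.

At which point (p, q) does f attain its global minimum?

(4, 3)

f(p,q) separates as A(p) + B(q) + 5, so its minimum is min A + min B + 5.
A'(p) = 36(p - 4)(p - 1)(p + 1) vanishes at p ∈ {-1, 1, 4}; B'(q) = 2q - 6 vanishes at q ∈ {3}.
Local minima of A (where A''>0): A(-1)=-105, A(4)=-480. Local minima of B: B(3)=-9.
So the global minimum of f is A(4) + B(3) + 5 = -480 − 9 + 5 = -484, attained at (4, 3).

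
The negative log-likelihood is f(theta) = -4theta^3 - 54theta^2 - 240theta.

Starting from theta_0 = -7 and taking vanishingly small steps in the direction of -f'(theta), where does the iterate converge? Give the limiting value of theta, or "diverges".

-5

f'(theta) = -12(theta + 4)(theta + 5), so f'(-7) = -72.
Gradient descent moves in the -f' direction, i.e. theta is increasing.
The nearest critical point in that direction is theta = -5, where f'' = 12 > 0 (a local minimum). The iterate converges there.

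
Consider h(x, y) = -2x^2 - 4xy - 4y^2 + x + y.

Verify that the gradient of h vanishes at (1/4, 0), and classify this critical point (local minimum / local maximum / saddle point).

local maximum

∇h = (-4x - 4y + 1, -4x - 8y + 1); substituting (1/4, 0) gives ∇h = (0, 0), so (1/4, 0) is indeed a critical point.
The Hessian of h is constant: H = [[-4, -4], [-4, -8]].
det(H) = (-4)·(-8) − (-4)² = 16.
det(H) > 0 and tr(H) = -12 < 0, so H is negative definite and the point is a local maximum.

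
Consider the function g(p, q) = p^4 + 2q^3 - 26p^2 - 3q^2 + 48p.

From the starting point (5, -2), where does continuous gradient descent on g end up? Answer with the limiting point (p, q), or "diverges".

g is separable, so gradient descent decouples: p follows -∂g/∂p, q follows -∂g/∂q.
∂g/∂p = 4(p - 3)(p - 1)(p + 4); at p=5 this is 288, so p decreases.
∂g/∂q = 6q(q - 1); at q=-2 this is 36, so q decreases.
The q-coordinate has no critical point in that direction and runs off to infinity.

diverges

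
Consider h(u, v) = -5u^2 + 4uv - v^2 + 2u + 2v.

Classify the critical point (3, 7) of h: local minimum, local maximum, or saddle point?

The Hessian of h is constant: H = [[-10, 4], [4, -2]].
det(H) = (-10)·(-2) − 4² = 4.
det(H) > 0 and tr(H) = -12 < 0, so H is negative definite and the point is a local maximum.

local maximum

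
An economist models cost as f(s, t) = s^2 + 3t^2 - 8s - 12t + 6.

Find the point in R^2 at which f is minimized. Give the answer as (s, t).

(4, 2)

f(s,t) separates as P(s) + Q(t) + 6, so its minimum is min P + min Q + 6.
P'(s) = 2s - 8 vanishes at s ∈ {4}; Q'(t) = 6(t - 2) vanishes at t ∈ {2}.
Local minima of P (where P''>0): P(4)=-16. Local minima of Q: Q(2)=-12.
So the global minimum of f is P(4) + Q(2) + 6 = -16 − 12 + 6 = -22, attained at (4, 2).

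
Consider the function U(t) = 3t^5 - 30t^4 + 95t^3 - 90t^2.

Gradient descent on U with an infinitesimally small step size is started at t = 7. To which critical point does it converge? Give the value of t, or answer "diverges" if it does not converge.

4

U'(t) = 15t(t - 4)(t - 3)(t - 1), so U'(7) = 7560.
Gradient descent moves in the -U' direction, i.e. t is decreasing.
The nearest critical point in that direction is t = 4, where U'' = 180 > 0 (a local minimum). The iterate converges there.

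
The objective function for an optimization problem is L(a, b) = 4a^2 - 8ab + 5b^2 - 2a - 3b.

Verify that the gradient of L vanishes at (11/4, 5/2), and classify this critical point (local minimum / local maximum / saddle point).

local minimum

∇L = (8a - 8b - 2, -8a + 10b - 3); substituting (11/4, 5/2) gives ∇L = (0, 0), so (11/4, 5/2) is indeed a critical point.
The Hessian of L is constant: H = [[8, -8], [-8, 10]].
det(H) = 8·10 − (-8)² = 16.
det(H) > 0 and tr(H) = 18 > 0, so H is positive definite and the point is a local minimum.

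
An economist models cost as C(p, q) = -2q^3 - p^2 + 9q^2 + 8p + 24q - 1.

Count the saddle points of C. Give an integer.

C separates as a function of p plus a function of q, so ∇C=0 decouples.
∂C/∂p = -2(p - 4) = 0 at p ∈ {4}; ∂C/∂q = -6(q - 4)(q + 1) = 0 at q ∈ {-1, 4}.
The Hessian is diagonal: diag(C_pp, C_qq). Second derivatives: C_pp(4)=-2; C_qq(-1)=30, C_qq(4)=-30.
Saddle points occur where the two diagonal entries have opposite signs: (4, -1). Count: 1.

1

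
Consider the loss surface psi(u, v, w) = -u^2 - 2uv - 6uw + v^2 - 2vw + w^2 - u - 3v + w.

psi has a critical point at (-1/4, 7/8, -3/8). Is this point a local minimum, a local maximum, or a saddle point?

The Hessian is constant: H = [[-2, -2, -6], [-2, 2, -2], [-6, -2, 2]].
Leading principal minors: Δ₁ = -2, Δ₂ = -8, Δ₃ = -128.
The minors fit neither the all-positive nor the alternating-sign pattern, so H is indefinite: a saddle point.

saddle point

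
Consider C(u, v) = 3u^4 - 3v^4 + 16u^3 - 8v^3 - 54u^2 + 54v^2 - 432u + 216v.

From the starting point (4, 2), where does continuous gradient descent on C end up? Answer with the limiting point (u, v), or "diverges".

(3, -2)

C is separable, so gradient descent decouples: u follows -∂C/∂u, v follows -∂C/∂v.
∂C/∂u = 12(u - 3)(u + 3)(u + 4); at u=4 this is 672, so u decreases.
∂C/∂v = -12(v - 3)(v + 2)(v + 3); at v=2 this is 240, so v decreases.
u converges to its nearest critical value 3 (a local min of the u-part); v converges to -2. The iterate converges to (3, -2).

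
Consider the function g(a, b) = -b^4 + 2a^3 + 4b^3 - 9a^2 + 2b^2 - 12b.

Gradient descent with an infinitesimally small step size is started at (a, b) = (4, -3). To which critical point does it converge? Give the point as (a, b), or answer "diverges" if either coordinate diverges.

g is separable, so gradient descent decouples: a follows -∂g/∂a, b follows -∂g/∂b.
∂g/∂a = 6a(a - 3); at a=4 this is 24, so a decreases.
∂g/∂b = -4(b - 3)(b - 1)(b + 1); at b=-3 this is 192, so b decreases.
The b-coordinate has no critical point in that direction and runs off to infinity.

diverges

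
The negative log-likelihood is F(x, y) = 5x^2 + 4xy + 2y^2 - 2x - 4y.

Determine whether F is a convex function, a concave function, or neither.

convex

F is quadratic, so its Hessian is the constant matrix H = [[10, 4], [4, 4]].
det(H) = 24, tr(H) = 14.
det(H) > 0 and tr(H) > 0, so H is positive definite everywhere: convex.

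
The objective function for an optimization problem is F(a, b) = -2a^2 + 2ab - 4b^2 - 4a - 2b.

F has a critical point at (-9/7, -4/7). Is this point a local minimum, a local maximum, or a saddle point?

local maximum

The Hessian of F is constant: H = [[-4, 2], [2, -8]].
det(H) = (-4)·(-8) − 2² = 28.
det(H) > 0 and tr(H) = -12 < 0, so H is negative definite and the point is a local maximum.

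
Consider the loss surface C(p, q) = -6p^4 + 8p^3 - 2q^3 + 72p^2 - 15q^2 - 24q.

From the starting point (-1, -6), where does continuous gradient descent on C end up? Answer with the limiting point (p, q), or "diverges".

C is separable, so gradient descent decouples: p follows -∂C/∂p, q follows -∂C/∂q.
∂C/∂p = -24p(p - 3)(p + 2); at p=-1 this is -96, so p increases.
∂C/∂q = -6(q + 1)(q + 4); at q=-6 this is -60, so q increases.
p converges to its nearest critical value 0 (a local min of the p-part); q converges to -4. The iterate converges to (0, -4).

(0, -4)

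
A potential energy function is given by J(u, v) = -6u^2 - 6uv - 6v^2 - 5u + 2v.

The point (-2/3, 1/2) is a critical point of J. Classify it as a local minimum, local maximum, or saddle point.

local maximum

The Hessian of J is constant: H = [[-12, -6], [-6, -12]].
det(H) = (-12)·(-12) − (-6)² = 108.
det(H) > 0 and tr(H) = -24 < 0, so H is negative definite and the point is a local maximum.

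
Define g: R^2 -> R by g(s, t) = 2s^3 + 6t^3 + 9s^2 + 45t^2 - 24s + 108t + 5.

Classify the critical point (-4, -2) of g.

The mixed partial ∂²g/∂s∂t is 0, so the Hessian at any point is diag(g_ss, g_tt) = diag(6(2s + 3), 18(2t + 5)).
At (-4, -2): H = diag(-30, 18).
The eigenvalues have opposite signs, so H is indefinite: a saddle point.

saddle point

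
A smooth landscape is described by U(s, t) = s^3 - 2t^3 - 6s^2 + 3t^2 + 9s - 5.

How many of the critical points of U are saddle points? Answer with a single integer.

U separates as a function of s plus a function of t, so ∇U=0 decouples.
∂U/∂s = 3(s - 3)(s - 1) = 0 at s ∈ {1, 3}; ∂U/∂t = -6t(t - 1) = 0 at t ∈ {0, 1}.
The Hessian is diagonal: diag(U_ss, U_tt). Second derivatives: U_ss(1)=-6, U_ss(3)=6; U_tt(0)=6, U_tt(1)=-6.
Saddle points occur where the two diagonal entries have opposite signs: (1, 0), (3, 1). Count: 2.

2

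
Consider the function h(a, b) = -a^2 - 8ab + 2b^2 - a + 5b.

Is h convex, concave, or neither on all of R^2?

h is quadratic, so its Hessian is the constant matrix H = [[-2, -8], [-8, 4]].
det(H) = -72, tr(H) = 2.
det(H) < 0, so H is indefinite: neither convex nor concave.

neither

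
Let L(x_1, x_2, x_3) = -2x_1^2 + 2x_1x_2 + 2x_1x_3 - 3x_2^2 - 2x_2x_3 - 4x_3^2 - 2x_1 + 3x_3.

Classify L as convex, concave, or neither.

L is quadratic, so its Hessian is the constant matrix H = [[-4, 2, 2], [2, -6, -2], [2, -2, -8]].
Leading principal minors: -4, 20, -136.
Signs alternate −, +, − ⇒ H ≺ 0 ⇒ concave.

concave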